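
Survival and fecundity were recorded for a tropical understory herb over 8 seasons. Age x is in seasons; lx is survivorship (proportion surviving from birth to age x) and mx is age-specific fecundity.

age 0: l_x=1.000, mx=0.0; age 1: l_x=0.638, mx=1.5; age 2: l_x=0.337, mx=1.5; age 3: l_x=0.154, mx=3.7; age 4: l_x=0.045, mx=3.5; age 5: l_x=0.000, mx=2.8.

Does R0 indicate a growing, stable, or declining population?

growing

R0 = Σ lx·mx = 0 + 0.957 + 0.5055 + 0.5698 + 0.1575 + 0 = 2.1898
R0 > 1, so the population is growing.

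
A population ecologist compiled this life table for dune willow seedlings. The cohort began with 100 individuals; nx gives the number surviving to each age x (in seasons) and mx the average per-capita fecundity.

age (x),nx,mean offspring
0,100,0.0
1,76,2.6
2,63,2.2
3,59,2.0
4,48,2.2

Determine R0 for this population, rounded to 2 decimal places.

lx = nx/n0 = nx/100: 1, 0.76, 0.63, 0.59, 0.48
lx·mx by age: 0, 1.976, 1.386, 1.18, 1.056
R0 = Σ lx·mx = 5.598 → 5.60

5.60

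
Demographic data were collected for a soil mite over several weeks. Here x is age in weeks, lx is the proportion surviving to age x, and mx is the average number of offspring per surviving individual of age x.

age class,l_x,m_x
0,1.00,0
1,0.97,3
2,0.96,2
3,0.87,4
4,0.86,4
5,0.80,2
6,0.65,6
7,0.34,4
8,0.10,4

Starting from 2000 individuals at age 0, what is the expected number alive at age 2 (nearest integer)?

Expected survivors = N0 · l_2 = 2000 × 0.96 = 1920 → 1920

1920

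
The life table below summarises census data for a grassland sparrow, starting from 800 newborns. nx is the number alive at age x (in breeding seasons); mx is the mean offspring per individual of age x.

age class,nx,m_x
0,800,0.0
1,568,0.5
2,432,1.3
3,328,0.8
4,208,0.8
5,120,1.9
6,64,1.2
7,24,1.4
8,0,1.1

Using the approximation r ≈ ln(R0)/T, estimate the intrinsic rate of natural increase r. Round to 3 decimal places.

0.241

lx = nx/n0 = nx/800: 1, 0.71, 0.54, 0.41, 0.26, 0.15, 0.08, 0.03, 0
R0 = Σ lx·mx = 0 + 0.355 + 0.702 + 0.328 + 0.208 + 0.285 + 0.096 + 0.042 + 0 = 2.016
Σ x·lx·mx = 5.87; T = 5.87/2.016 = 2.91171…
r ≈ ln(R0)/T = ln(2.016)/2.91171… = 0.24079… → 0.241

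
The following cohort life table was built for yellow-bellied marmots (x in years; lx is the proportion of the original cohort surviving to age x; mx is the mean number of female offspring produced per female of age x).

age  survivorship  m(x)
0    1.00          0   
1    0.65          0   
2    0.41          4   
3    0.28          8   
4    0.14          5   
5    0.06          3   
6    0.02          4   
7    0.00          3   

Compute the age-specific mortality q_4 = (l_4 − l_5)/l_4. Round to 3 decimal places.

0.571

q_4 = (l_4 − l_5) / l_4 = (0.14 − 0.06) / 0.14
     = 0.08 / 0.14 = 0.571429… → 0.571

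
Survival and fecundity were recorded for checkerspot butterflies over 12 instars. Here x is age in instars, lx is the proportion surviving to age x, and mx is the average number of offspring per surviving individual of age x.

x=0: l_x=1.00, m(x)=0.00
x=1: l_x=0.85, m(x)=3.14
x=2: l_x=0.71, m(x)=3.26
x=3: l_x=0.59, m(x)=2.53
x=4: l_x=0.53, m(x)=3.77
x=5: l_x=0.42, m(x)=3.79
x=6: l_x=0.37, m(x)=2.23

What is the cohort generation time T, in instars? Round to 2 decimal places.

lx·mx: 0, 2.669, 2.3146, 1.4927, 1.9981, 1.5918, 0.8251 → R0 = 10.8913
x·lx·mx: 0, 2.669, 4.6292, 4.4781, 7.9924, 7.959, 4.9506 → Σ = 32.6783
T = 32.6783 / 10.8913 = 3.000404… → 3.00

3.00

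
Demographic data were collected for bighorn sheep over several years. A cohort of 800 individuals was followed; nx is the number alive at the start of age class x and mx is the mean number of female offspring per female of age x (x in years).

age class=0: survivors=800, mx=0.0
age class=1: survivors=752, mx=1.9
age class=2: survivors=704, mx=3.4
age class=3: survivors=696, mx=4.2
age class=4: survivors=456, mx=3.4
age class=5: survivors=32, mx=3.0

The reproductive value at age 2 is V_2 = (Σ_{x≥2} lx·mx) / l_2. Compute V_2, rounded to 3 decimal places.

9.891

lx = nx/n0 = nx/800: 1, 0.94, 0.88, 0.87, 0.57, 0.04
lx·mx for x ≥ 2: 2.992, 3.654, 1.938, 0.12 → sum = 8.704
V_2 = 8.704 / l_2 = 8.704 / 0.88 = 9.890909… → 9.891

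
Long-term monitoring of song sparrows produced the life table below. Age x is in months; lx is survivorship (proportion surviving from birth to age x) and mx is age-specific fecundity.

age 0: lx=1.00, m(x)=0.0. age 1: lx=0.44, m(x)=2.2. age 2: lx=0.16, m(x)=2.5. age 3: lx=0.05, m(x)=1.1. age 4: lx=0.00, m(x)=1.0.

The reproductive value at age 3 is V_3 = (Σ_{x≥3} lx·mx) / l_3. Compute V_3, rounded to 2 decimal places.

lx·mx for x ≥ 3: 0.055, 0 → sum = 0.055
V_3 = 0.055 / l_3 = 0.055 / 0.05 = 1.1 → 1.10

1.10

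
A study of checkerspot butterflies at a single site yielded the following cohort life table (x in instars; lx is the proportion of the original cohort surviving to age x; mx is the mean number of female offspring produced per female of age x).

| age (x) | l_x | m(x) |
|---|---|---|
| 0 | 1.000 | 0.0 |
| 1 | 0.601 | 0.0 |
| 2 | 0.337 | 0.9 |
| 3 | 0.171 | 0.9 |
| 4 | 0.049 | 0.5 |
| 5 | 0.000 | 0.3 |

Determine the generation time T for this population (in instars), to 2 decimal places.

2.42

lx·mx: 0, 0, 0.3033, 0.1539, 0.0245, 0 → R0 = 0.4817
x·lx·mx: 0, 0, 0.6066, 0.4617, 0.098, 0 → Σ = 1.1663
T = 1.1663 / 0.4817 = 2.421217… → 2.42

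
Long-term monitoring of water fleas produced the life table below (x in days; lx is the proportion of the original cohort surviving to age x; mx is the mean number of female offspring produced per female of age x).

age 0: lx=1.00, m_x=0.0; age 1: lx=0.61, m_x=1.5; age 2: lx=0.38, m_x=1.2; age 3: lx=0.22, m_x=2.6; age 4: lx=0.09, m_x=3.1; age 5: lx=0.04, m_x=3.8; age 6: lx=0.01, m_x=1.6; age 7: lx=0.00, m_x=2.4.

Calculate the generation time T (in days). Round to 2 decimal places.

2.31

lx·mx: 0, 0.915, 0.456, 0.572, 0.279, 0.152, 0.016, 0 → R0 = 2.39
x·lx·mx: 0, 0.915, 0.912, 1.716, 1.116, 0.76, 0.096, 0 → Σ = 5.515
T = 5.515 / 2.39 = 2.307531… → 2.31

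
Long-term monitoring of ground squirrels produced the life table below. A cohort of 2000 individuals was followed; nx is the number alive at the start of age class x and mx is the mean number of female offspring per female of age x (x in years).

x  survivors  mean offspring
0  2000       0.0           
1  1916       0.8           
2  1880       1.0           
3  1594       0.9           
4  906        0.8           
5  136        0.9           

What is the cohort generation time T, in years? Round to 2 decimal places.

2.30

lx = nx/n0 = nx/2000: 1, 0.958, 0.94, 0.797, 0.453, 0.068
lx·mx: 0, 0.7664, 0.94, 0.7173, 0.3624, 0.0612 → R0 = 2.8473
x·lx·mx: 0, 0.7664, 1.88, 2.1519, 1.4496, 0.306 → Σ = 6.5539
T = 6.5539 / 2.8473 = 2.301795… → 2.30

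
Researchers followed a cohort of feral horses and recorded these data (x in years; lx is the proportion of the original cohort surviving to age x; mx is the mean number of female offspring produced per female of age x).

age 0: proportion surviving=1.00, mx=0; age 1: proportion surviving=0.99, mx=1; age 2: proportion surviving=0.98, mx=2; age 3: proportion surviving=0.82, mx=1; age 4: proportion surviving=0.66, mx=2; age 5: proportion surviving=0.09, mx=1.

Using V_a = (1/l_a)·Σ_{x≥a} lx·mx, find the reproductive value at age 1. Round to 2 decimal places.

5.23

lx·mx for x ≥ 1: 0.99, 1.96, 0.82, 1.32, 0.09 → sum = 5.18
V_1 = 5.18 / l_1 = 5.18 / 0.99 = 5.232323… → 5.23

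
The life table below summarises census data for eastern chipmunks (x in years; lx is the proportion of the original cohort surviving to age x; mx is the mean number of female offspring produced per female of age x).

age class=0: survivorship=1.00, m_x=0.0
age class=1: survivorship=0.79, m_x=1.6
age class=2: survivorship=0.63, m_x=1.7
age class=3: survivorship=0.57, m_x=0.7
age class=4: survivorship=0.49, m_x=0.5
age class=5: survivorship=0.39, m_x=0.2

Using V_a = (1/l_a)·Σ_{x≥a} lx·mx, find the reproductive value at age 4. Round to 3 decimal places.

0.659

lx·mx for x ≥ 4: 0.245, 0.078 → sum = 0.323
V_4 = 0.323 / l_4 = 0.323 / 0.49 = 0.659184… → 0.659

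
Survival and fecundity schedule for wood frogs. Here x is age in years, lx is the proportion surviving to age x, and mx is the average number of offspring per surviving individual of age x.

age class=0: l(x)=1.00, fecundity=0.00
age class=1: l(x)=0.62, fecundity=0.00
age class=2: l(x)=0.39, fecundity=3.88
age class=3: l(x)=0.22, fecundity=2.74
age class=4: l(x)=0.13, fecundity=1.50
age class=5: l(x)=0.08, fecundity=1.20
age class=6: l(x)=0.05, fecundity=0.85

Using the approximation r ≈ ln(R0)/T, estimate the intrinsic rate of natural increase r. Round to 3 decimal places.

0.346

R0 = Σ lx·mx = 0 + 0 + 1.5132 + 0.6028 + 0.195 + 0.096 + 0.0425 = 2.4495
Σ x·lx·mx = 6.3498; T = 6.3498/2.4495 = 2.59228…
r ≈ ln(R0)/T = ln(2.4495)/2.59228… = 0.3456… → 0.346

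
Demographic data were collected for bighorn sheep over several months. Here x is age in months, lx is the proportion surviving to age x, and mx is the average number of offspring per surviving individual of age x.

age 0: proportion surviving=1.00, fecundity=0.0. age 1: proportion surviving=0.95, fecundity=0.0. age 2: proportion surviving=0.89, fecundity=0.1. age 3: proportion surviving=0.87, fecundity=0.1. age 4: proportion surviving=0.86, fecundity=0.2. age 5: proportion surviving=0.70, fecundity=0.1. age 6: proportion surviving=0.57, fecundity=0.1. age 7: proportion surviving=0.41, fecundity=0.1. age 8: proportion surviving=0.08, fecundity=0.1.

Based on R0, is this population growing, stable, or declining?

declining

R0 = Σ lx·mx = 0 + 0 + 0.089 + 0.087 + 0.172 + 0.07 + 0.057 + 0.041 + 0.008 = 0.524
R0 < 1, so the population is declining.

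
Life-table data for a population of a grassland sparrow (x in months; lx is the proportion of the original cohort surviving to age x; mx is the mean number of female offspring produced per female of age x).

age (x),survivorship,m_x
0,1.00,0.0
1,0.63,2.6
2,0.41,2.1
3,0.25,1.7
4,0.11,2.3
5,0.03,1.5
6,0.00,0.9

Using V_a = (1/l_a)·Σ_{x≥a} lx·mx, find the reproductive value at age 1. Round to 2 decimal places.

lx·mx for x ≥ 1: 1.638, 0.861, 0.425, 0.253, 0.045, 0 → sum = 3.222
V_1 = 3.222 / l_1 = 3.222 / 0.63 = 5.114286… → 5.11

5.11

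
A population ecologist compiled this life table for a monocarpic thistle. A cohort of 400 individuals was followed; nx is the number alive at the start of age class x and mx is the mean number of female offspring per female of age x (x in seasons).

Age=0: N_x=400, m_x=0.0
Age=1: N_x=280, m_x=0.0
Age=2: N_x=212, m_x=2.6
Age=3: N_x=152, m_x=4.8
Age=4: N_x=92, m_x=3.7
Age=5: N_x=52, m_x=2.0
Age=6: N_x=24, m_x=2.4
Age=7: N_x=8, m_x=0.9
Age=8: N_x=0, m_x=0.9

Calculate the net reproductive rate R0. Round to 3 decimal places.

4.475

lx = nx/n0 = nx/400: 1, 0.7, 0.53, 0.38, 0.23, 0.13, 0.06, 0.02, 0
lx·mx by age: 0, 0, 1.378, 1.824, 0.851, 0.26, 0.144, 0.018, 0
R0 = Σ lx·mx = 4.475 → 4.475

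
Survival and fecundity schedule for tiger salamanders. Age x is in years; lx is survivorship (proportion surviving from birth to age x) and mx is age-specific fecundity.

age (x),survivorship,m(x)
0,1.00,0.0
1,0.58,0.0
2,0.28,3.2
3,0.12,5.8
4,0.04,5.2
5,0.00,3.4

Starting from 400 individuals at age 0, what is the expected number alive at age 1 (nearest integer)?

232

Expected survivors = N0 · l_1 = 400 × 0.58 = 232 → 232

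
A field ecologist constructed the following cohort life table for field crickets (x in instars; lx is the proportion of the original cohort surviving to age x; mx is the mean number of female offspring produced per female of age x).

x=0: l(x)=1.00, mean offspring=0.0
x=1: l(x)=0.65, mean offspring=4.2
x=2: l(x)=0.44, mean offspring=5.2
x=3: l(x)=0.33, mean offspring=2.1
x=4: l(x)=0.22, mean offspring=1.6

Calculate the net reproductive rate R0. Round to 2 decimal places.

6.06

lx·mx by age: 0, 2.73, 2.288, 0.693, 0.352
R0 = Σ lx·mx = 6.063 → 6.06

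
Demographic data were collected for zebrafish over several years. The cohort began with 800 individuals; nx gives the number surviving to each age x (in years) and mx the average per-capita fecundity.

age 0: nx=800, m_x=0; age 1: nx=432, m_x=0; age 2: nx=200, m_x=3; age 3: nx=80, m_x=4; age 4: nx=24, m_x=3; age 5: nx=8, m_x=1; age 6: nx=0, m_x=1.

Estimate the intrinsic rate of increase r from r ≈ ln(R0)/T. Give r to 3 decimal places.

lx = nx/n0 = nx/800: 1, 0.54, 0.25, 0.1, 0.03, 0.01, 0
R0 = Σ lx·mx = 0 + 0 + 0.75 + 0.4 + 0.09 + 0.01 + 0 = 1.25
Σ x·lx·mx = 3.11; T = 3.11/1.25 = 2.488
r ≈ ln(R0)/T = ln(1.25)/2.488 = 0.08969… → 0.090

0.090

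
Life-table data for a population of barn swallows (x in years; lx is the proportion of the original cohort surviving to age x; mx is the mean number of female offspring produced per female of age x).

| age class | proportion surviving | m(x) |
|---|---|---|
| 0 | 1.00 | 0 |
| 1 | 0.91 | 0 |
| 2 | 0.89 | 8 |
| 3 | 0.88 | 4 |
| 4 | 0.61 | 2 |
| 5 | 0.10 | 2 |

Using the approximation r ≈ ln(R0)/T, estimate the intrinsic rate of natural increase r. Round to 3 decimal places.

0.979

R0 = Σ lx·mx = 0 + 0 + 7.12 + 3.52 + 1.22 + 0.2 = 12.06
Σ x·lx·mx = 30.68; T = 30.68/12.06 = 2.54395…
r ≈ ln(R0)/T = ln(12.06)/2.54395… = 0.97875… → 0.979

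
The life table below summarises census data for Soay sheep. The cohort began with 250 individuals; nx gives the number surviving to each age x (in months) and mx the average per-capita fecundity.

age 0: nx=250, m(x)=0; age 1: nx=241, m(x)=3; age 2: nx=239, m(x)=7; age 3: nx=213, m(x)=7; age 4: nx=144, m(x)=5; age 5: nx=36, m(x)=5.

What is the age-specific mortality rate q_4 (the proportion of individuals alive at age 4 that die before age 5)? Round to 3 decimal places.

0.750

lx = nx/n0 = nx/250: 1, 0.964, 0.956, 0.852, 0.576, 0.144
q_4 = (l_4 − l_5) / l_4 = (0.576 − 0.144) / 0.576
     = 0.432 / 0.576 = 0.75 → 0.750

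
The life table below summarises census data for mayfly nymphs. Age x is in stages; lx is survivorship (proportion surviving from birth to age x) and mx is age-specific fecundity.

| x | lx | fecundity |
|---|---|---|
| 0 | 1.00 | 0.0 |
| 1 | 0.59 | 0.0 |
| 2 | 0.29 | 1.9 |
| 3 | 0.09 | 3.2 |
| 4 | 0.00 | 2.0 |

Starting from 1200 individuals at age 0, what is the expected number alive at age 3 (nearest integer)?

Expected survivors = N0 · l_3 = 1200 × 0.09 = 108 → 108

108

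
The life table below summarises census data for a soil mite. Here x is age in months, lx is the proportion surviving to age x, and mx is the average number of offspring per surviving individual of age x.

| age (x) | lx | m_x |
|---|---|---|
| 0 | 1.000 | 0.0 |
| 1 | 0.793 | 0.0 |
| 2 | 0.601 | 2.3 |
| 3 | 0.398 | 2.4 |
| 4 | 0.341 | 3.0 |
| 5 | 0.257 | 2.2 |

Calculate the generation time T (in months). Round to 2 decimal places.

3.20

lx·mx: 0, 0, 1.3823, 0.9552, 1.023, 0.5654 → R0 = 3.9259
x·lx·mx: 0, 0, 2.7646, 2.8656, 4.092, 2.827 → Σ = 12.5492
T = 12.5492 / 3.9259 = 3.196515… → 3.20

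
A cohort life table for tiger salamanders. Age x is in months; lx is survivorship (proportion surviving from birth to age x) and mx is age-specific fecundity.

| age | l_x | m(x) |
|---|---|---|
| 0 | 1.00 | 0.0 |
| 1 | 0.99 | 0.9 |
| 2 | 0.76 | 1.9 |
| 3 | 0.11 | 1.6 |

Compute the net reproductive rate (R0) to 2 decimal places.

2.51

lx·mx by age: 0, 0.891, 1.444, 0.176
R0 = Σ lx·mx = 2.511 → 2.51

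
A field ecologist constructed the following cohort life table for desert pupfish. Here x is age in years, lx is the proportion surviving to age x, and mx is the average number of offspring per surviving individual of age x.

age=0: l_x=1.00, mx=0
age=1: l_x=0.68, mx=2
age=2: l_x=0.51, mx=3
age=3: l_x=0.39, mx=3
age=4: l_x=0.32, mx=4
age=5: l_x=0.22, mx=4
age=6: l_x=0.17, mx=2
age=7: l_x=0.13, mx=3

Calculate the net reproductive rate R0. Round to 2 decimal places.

lx·mx by age: 0, 1.36, 1.53, 1.17, 1.28, 0.88, 0.34, 0.39
R0 = Σ lx·mx = 6.95 → 6.95

6.95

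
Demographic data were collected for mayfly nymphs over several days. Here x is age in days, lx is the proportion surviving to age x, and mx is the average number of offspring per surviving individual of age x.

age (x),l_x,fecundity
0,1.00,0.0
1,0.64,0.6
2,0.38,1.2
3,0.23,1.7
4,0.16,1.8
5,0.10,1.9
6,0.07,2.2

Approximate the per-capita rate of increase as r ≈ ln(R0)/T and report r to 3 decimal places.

0.211

R0 = Σ lx·mx = 0 + 0.384 + 0.456 + 0.391 + 0.288 + 0.19 + 0.154 = 1.863
Σ x·lx·mx = 5.495; T = 5.495/1.863 = 2.94954…
r ≈ ln(R0)/T = ln(1.863)/2.94954… = 0.21094… → 0.211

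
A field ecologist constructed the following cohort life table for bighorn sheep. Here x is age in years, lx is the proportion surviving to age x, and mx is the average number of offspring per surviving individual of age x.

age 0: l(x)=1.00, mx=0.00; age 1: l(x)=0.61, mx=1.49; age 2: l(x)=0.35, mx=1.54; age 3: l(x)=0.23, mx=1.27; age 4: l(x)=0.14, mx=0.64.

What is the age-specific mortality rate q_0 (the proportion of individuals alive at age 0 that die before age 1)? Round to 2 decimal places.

0.39

q_0 = (l_0 − l_1) / l_0 = (1 − 0.61) / 1
     = 0.39 / 1 = 0.39 → 0.39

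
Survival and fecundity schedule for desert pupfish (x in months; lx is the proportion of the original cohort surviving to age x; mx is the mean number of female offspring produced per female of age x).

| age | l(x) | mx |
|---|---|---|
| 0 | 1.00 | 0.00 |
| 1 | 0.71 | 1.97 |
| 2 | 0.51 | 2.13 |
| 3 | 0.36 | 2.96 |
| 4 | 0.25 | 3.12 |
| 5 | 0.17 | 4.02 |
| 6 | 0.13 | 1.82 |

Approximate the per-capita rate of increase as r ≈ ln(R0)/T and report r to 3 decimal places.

R0 = Σ lx·mx = 0 + 1.3987 + 1.0863 + 1.0656 + 0.78 + 0.6834 + 0.2366 = 5.2506
Σ x·lx·mx = 14.7247; T = 14.7247/5.2506 = 2.80438…
r ≈ ln(R0)/T = ln(5.2506)/2.80438… = 0.59134… → 0.591

0.591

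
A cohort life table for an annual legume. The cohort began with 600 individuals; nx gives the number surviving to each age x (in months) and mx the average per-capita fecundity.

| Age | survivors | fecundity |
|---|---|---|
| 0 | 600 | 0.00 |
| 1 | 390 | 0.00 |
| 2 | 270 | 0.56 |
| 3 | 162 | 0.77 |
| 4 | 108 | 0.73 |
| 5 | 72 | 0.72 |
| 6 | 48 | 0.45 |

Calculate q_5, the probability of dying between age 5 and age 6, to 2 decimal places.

0.33

lx = nx/n0 = nx/600: 1, 0.65, 0.45, 0.27, 0.18, 0.12, 0.08
q_5 = (l_5 − l_6) / l_5 = (0.12 − 0.08) / 0.12
     = 0.04 / 0.12 = 0.333333… → 0.33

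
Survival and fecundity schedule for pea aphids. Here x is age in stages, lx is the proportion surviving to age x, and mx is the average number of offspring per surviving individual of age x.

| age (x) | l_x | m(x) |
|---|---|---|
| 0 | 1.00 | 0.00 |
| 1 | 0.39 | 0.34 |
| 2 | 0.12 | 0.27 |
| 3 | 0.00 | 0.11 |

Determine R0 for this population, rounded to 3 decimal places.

0.165

lx·mx by age: 0, 0.1326, 0.0324, 0
R0 = Σ lx·mx = 0.165 → 0.165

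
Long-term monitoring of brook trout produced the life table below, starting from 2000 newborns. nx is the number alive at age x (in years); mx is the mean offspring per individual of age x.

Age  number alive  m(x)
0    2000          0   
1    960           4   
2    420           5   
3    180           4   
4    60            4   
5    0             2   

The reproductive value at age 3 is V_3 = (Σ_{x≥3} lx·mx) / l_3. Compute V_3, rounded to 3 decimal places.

5.333

lx = nx/n0 = nx/2000: 1, 0.48, 0.21, 0.09, 0.03, 0
lx·mx for x ≥ 3: 0.36, 0.12, 0 → sum = 0.48
V_3 = 0.48 / l_3 = 0.48 / 0.09 = 5.333333… → 5.333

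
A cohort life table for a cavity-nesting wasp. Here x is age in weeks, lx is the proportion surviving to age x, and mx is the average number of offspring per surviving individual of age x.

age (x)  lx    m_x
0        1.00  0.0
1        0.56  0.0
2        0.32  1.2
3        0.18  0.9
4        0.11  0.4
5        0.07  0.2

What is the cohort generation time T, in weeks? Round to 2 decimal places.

lx·mx: 0, 0, 0.384, 0.162, 0.044, 0.014 → R0 = 0.604
x·lx·mx: 0, 0, 0.768, 0.486, 0.176, 0.07 → Σ = 1.5
T = 1.5 / 0.604 = 2.483444… → 2.48

2.48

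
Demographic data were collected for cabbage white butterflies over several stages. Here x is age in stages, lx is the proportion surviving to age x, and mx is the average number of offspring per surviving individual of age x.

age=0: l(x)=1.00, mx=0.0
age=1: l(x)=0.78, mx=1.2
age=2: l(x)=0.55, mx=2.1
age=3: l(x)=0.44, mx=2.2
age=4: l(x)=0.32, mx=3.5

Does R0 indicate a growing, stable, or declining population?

growing

R0 = Σ lx·mx = 0 + 0.936 + 1.155 + 0.968 + 1.12 = 4.179
R0 > 1, so the population is growing.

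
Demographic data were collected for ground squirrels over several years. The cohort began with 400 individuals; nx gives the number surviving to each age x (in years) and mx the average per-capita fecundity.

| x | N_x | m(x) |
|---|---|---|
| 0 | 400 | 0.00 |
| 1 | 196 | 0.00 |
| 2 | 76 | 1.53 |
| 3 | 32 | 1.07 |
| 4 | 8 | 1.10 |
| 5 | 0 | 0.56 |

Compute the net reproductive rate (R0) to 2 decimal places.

0.40

lx = nx/n0 = nx/400: 1, 0.49, 0.19, 0.08, 0.02, 0
lx·mx by age: 0, 0, 0.2907, 0.0856, 0.022, 0
R0 = Σ lx·mx = 0.3983 → 0.40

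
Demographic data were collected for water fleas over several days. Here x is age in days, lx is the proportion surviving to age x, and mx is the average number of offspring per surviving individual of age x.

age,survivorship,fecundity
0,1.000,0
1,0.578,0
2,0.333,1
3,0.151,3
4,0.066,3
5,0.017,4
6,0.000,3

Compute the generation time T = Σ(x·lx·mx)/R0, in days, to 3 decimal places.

3.001

lx·mx: 0, 0, 0.333, 0.453, 0.198, 0.068, 0 → R0 = 1.052
x·lx·mx: 0, 0, 0.666, 1.359, 0.792, 0.34, 0 → Σ = 3.157
T = 3.157 / 1.052 = 3.000951… → 3.001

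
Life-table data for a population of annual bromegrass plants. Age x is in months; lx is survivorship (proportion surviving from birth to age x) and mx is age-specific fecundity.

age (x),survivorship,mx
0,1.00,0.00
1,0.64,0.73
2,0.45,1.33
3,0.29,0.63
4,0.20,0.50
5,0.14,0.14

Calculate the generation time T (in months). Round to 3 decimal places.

1.981

lx·mx: 0, 0.4672, 0.5985, 0.1827, 0.1, 0.0196 → R0 = 1.368
x·lx·mx: 0, 0.4672, 1.197, 0.5481, 0.4, 0.098 → Σ = 2.7103
T = 2.7103 / 1.368 = 1.981213… → 1.981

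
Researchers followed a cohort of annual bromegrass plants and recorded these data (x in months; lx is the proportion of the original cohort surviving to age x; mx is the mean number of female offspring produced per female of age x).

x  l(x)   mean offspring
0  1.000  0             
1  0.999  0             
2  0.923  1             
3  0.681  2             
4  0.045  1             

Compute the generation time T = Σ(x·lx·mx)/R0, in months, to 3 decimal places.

2.623

lx·mx: 0, 0, 0.923, 1.362, 0.045 → R0 = 2.33
x·lx·mx: 0, 0, 1.846, 4.086, 0.18 → Σ = 6.112
T = 6.112 / 2.33 = 2.623176… → 2.623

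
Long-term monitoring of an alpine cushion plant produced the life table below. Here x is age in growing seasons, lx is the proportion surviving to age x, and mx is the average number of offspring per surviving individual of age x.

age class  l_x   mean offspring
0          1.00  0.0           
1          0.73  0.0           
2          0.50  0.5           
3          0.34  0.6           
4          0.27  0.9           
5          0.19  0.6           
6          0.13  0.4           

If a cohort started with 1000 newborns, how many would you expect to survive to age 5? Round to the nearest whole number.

Expected survivors = N0 · l_5 = 1000 × 0.19 = 190 → 190

190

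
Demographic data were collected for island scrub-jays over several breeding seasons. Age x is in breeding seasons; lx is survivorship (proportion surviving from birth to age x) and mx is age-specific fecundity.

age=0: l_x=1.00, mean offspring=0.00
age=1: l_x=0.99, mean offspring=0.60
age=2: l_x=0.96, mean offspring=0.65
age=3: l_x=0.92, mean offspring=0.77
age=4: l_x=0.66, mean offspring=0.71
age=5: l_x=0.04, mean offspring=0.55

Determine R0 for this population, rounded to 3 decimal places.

lx·mx by age: 0, 0.594, 0.624, 0.7084, 0.4686, 0.022
R0 = Σ lx·mx = 2.417 → 2.417

2.417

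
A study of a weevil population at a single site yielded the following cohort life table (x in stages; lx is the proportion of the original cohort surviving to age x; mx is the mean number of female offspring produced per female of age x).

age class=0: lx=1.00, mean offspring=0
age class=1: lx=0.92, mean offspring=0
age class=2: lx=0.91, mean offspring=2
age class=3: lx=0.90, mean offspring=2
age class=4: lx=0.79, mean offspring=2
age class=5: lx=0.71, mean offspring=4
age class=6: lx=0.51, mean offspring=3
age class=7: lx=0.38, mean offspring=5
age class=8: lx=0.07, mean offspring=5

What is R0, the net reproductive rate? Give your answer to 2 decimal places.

lx·mx by age: 0, 0, 1.82, 1.8, 1.58, 2.84, 1.53, 1.9, 0.35
R0 = Σ lx·mx = 11.82 → 11.82

11.82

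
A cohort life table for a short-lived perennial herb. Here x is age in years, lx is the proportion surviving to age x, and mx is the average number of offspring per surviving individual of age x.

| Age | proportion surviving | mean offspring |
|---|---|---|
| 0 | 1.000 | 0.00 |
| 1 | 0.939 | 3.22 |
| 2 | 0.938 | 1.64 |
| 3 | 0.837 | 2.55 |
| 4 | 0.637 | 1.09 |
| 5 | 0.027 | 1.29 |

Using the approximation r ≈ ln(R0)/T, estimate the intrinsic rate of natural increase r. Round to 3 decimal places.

0.963

R0 = Σ lx·mx = 0 + 3.02358 + 1.53832 + 2.13435 + 0.69433 + 0.03483 = 7.42541
Σ x·lx·mx = 15.45474; T = 15.45474/7.42541 = 2.08133…
r ≈ ln(R0)/T = ln(7.42541)/2.08133… = 0.96328… → 0.963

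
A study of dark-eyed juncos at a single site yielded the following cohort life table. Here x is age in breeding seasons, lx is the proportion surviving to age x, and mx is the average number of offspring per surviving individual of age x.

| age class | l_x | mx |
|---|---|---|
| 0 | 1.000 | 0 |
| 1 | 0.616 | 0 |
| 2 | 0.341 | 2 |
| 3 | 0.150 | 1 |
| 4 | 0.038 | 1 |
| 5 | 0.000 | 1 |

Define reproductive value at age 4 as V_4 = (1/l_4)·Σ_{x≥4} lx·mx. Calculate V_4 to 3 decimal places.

lx·mx for x ≥ 4: 0.038, 0 → sum = 0.038
V_4 = 0.038 / l_4 = 0.038 / 0.038 = 1 → 1.000

1.000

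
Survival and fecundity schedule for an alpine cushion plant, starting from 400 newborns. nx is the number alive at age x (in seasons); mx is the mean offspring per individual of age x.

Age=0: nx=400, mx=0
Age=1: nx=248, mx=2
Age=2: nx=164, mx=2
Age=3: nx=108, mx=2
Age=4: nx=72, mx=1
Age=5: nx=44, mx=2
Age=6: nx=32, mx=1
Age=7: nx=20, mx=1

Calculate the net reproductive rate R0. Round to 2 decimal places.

3.13

lx = nx/n0 = nx/400: 1, 0.62, 0.41, 0.27, 0.18, 0.11, 0.08, 0.05
lx·mx by age: 0, 1.24, 0.82, 0.54, 0.18, 0.22, 0.08, 0.05
R0 = Σ lx·mx = 3.13 → 3.13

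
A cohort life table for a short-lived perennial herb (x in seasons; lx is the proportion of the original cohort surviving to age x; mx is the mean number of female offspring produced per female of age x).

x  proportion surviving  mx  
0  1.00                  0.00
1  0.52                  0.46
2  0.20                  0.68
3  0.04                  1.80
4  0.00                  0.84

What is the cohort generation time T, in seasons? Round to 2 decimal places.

lx·mx: 0, 0.2392, 0.136, 0.072, 0 → R0 = 0.4472
x·lx·mx: 0, 0.2392, 0.272, 0.216, 0 → Σ = 0.7272
T = 0.7272 / 0.4472 = 1.626118… → 1.63

1.63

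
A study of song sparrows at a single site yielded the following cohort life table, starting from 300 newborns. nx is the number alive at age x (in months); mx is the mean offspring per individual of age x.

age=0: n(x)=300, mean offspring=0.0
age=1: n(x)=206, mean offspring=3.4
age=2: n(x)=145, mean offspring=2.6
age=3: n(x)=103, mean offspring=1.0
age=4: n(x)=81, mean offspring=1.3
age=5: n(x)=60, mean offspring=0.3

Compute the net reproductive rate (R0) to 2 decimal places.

lx = nx/n0 = nx/300: 1, 0.68667…, 0.48333…, 0.34333…, 0.27, 0.2
lx·mx by age: 0, 2.334667…, 1.256667…, 0.343333…, 0.351, 0.06
R0 = Σ lx·mx = 4.345667… → 4.35

4.35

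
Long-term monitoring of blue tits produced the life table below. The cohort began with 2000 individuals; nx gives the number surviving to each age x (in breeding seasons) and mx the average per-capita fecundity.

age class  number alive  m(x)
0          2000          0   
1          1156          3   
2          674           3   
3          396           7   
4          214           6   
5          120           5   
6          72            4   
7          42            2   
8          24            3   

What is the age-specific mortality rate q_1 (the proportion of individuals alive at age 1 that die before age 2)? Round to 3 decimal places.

lx = nx/n0 = nx/2000: 1, 0.578, 0.337, 0.198, 0.107, 0.06, 0.036, 0.021, 0.012
q_1 = (l_1 − l_2) / l_1 = (0.578 − 0.337) / 0.578
     = 0.241 / 0.578 = 0.416955… → 0.417

0.417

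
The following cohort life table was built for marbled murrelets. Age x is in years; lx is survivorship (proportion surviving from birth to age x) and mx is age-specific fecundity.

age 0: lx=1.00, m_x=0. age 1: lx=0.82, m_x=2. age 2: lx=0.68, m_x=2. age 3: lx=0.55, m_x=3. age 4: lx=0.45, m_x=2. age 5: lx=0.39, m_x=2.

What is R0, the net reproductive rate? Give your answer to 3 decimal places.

lx·mx by age: 0, 1.64, 1.36, 1.65, 0.9, 0.78
R0 = Σ lx·mx = 6.33 → 6.330

6.330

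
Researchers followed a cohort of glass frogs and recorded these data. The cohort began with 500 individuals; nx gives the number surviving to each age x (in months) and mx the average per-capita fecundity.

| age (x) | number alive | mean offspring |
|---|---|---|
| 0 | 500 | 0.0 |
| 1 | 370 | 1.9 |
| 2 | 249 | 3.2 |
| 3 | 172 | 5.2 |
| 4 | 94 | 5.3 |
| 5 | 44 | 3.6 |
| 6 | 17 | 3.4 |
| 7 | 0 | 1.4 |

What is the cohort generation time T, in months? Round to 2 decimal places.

2.61

lx = nx/n0 = nx/500: 1, 0.74, 0.498, 0.344, 0.188, 0.088, 0.034, 0
lx·mx: 0, 1.406, 1.5936, 1.7888, 0.9964, 0.3168, 0.1156, 0 → R0 = 6.2172
x·lx·mx: 0, 1.406, 3.1872, 5.3664, 3.9856, 1.584, 0.6936, 0 → Σ = 16.2228
T = 16.2228 / 6.2172 = 2.609342… → 2.61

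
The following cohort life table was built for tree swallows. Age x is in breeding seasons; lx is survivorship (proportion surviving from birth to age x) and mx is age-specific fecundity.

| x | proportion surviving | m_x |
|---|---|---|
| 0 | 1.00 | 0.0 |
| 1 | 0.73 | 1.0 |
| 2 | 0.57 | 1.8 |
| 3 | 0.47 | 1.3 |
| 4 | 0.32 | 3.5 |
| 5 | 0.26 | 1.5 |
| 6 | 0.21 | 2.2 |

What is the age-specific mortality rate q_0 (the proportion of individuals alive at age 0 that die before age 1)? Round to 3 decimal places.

0.270

q_0 = (l_0 − l_1) / l_0 = (1 − 0.73) / 1
     = 0.27 / 1 = 0.27 → 0.270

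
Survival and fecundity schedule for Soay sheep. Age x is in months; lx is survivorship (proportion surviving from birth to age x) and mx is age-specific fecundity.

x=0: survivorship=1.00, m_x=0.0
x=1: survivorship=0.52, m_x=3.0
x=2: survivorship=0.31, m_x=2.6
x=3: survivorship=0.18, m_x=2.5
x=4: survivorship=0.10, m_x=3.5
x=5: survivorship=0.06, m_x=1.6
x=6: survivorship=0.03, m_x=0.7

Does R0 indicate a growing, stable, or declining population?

growing

R0 = Σ lx·mx = 0 + 1.56 + 0.806 + 0.45 + 0.35 + 0.096 + 0.021 = 3.283
R0 > 1, so the population is growing.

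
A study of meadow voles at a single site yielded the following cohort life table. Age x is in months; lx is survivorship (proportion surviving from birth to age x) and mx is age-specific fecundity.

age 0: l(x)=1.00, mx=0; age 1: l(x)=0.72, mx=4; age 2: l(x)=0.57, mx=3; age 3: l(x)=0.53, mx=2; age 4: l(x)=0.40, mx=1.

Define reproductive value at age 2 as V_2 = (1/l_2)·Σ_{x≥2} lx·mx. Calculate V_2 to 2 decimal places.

lx·mx for x ≥ 2: 1.71, 1.06, 0.4 → sum = 3.17
V_2 = 3.17 / l_2 = 3.17 / 0.57 = 5.561404… → 5.56

5.56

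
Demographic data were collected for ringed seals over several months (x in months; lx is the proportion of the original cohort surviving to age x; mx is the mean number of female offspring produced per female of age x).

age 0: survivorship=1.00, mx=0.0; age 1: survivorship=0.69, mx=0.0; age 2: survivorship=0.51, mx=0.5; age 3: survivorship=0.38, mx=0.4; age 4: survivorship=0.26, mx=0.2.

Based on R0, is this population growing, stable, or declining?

R0 = Σ lx·mx = 0 + 0 + 0.255 + 0.152 + 0.052 = 0.459
R0 < 1, so the population is declining.

declining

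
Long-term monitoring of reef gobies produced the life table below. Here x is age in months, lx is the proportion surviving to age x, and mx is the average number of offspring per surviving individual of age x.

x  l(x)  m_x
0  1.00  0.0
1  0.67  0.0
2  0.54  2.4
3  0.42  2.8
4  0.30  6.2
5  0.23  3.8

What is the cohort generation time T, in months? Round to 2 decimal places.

3.44

lx·mx: 0, 0, 1.296, 1.176, 1.86, 0.874 → R0 = 5.206
x·lx·mx: 0, 0, 2.592, 3.528, 7.44, 4.37 → Σ = 17.93
T = 17.93 / 5.206 = 3.444103… → 3.44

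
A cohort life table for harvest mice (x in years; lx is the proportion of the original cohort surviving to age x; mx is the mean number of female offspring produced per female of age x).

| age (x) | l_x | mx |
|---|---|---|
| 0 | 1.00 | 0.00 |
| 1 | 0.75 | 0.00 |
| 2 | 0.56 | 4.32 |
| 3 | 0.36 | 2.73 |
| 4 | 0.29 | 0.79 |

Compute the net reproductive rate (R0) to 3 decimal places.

lx·mx by age: 0, 0, 2.4192, 0.9828, 0.2291
R0 = Σ lx·mx = 3.6311 → 3.631

3.631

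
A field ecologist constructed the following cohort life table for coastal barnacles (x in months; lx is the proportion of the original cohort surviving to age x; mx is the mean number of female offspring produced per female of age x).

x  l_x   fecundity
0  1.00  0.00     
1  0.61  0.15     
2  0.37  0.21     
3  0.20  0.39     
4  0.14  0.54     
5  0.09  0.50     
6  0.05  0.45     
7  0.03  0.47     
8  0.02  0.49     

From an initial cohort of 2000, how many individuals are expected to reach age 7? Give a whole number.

60

Expected survivors = N0 · l_7 = 2000 × 0.03 = 60 → 60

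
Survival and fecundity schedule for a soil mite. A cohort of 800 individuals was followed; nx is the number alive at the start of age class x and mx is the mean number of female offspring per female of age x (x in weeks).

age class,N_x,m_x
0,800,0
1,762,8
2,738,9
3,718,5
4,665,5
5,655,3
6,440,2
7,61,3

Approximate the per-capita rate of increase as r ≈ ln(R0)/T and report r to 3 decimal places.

lx = nx/n0 = nx/800: 1, 0.9525, 0.9225, 0.8975, 0.83125, 0.81875, 0.55, 0.07625
R0 = Σ lx·mx = 0 + 7.62 + 8.3025 + 4.4875 + 4.15625 + 2.45625 + 1.1 + 0.22875 = 28.35125
Σ x·lx·mx = 74.795; T = 74.795/28.35125 = 2.63816…
r ≈ ln(R0)/T = ln(28.35125)/2.63816… = 1.26781… → 1.268

1.268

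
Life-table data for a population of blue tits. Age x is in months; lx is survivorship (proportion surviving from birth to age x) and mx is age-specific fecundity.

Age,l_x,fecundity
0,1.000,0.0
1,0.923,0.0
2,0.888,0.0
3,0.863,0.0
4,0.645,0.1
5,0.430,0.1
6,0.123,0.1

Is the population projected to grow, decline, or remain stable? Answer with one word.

declining

R0 = Σ lx·mx = 0 + 0 + 0 + 0 + 0.0645 + 0.043 + 0.0123 = 0.1198
R0 < 1, so the population is declining.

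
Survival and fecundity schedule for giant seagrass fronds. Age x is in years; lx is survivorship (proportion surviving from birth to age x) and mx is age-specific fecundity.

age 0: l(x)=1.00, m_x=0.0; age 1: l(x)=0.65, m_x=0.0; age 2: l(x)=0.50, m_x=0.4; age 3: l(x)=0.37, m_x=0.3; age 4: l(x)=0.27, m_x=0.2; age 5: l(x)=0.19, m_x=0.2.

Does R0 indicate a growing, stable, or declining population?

R0 = Σ lx·mx = 0 + 0 + 0.2 + 0.111 + 0.054 + 0.038 = 0.403
R0 < 1, so the population is declining.

declining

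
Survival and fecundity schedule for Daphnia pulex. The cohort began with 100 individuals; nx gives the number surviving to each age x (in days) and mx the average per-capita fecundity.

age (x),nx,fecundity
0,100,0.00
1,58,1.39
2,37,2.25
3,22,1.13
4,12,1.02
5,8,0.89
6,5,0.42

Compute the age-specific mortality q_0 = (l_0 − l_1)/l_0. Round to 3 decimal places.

lx = nx/n0 = nx/100: 1, 0.58, 0.37, 0.22, 0.12, 0.08, 0.05
q_0 = (l_0 − l_1) / l_0 = (1 − 0.58) / 1
     = 0.42 / 1 = 0.42 → 0.420

0.420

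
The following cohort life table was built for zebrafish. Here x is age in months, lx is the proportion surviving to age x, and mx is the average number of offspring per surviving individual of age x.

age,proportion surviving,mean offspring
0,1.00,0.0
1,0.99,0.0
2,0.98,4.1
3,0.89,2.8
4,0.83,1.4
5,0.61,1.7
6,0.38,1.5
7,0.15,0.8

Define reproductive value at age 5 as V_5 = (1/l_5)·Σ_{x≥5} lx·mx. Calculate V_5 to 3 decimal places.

lx·mx for x ≥ 5: 1.037, 0.57, 0.12 → sum = 1.727
V_5 = 1.727 / l_5 = 1.727 / 0.61 = 2.831148… → 2.831

2.831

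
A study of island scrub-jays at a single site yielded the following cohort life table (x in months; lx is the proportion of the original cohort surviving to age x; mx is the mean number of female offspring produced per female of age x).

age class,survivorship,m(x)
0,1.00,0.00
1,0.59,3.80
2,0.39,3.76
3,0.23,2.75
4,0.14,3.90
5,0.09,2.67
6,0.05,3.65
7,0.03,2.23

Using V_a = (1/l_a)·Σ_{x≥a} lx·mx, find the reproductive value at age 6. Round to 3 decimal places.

4.988

lx·mx for x ≥ 6: 0.1825, 0.0669 → sum = 0.2494
V_6 = 0.2494 / l_6 = 0.2494 / 0.05 = 4.988 → 4.988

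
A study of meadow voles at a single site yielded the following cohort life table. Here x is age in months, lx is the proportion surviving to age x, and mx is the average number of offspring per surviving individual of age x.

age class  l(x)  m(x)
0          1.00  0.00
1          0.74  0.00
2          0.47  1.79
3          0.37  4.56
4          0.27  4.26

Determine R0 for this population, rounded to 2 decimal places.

lx·mx by age: 0, 0, 0.8413, 1.6872, 1.1502
R0 = Σ lx·mx = 3.6787 → 3.68

3.68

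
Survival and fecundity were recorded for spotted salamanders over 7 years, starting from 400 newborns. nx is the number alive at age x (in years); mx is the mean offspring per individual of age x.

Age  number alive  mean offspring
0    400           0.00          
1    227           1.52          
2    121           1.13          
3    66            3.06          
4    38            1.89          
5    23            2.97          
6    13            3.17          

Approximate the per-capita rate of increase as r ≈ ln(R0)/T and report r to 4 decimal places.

lx = nx/n0 = nx/400: 1, 0.5675, 0.3025, 0.165, 0.095, 0.0575, 0.0325
R0 = Σ lx·mx = 0 + 0.8626… + 0.34183… + 0.5049 + 0.17955 + 0.17078… + 0.10303… = 2.162675
Σ x·lx·mx = 5.251175; T = 5.251175/2.162675 = 2.42809…
r ≈ ln(R0)/T = ln(2.162675)/2.42809… = 0.317676… → 0.3177

0.3177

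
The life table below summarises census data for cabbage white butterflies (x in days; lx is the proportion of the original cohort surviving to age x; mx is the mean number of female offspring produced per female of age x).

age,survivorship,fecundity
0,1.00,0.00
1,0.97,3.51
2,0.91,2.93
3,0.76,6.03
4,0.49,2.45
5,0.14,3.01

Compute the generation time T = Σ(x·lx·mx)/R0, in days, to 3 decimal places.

lx·mx: 0, 3.4047, 2.6663, 4.5828, 1.2005, 0.4214 → R0 = 12.2757
x·lx·mx: 0, 3.4047, 5.3326, 13.7484, 4.802, 2.107 → Σ = 29.3947
T = 29.3947 / 12.2757 = 2.394544… → 2.395

2.395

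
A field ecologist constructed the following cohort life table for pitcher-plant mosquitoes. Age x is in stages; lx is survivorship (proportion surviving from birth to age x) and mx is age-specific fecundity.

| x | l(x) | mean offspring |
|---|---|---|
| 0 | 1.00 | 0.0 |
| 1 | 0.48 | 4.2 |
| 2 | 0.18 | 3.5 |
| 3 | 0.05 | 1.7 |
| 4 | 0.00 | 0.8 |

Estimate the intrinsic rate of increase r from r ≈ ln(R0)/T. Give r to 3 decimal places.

0.777

R0 = Σ lx·mx = 0 + 2.016 + 0.63 + 0.085 + 0 = 2.731
Σ x·lx·mx = 3.531; T = 3.531/2.731 = 1.29293…
r ≈ ln(R0)/T = ln(2.731)/1.29293… = 0.77705… → 0.777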